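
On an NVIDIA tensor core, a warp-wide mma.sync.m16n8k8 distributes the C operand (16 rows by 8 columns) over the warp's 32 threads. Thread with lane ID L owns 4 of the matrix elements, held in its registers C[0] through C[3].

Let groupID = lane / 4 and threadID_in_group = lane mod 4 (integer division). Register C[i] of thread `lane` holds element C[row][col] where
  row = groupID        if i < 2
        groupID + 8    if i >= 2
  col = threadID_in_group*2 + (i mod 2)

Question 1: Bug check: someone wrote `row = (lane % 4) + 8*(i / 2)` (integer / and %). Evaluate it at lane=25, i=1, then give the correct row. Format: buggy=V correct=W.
buggy=1 correct=6

`(lane % 4) + 8*(i / 2)`[25,1]->1
L=25->gid=25>>2=6, tid=25&3=1
[1]->row 6+0=6  col 1·2+1=3
row: 1 vs 6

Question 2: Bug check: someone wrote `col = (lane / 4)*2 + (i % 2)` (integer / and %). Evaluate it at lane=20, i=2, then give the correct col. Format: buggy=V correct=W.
buggy=10 correct=0

`(lane / 4)*2 + (i % 2)`[20,2]=>10
L=20=>grp=20>>2=5, tig=20&3=0
[2]=>row 5+8=13  col 0·2+0=0
col: 10 vs 0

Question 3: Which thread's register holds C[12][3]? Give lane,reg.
r=12⇒gr=4,Rb=1  c=3⇒th=1,odd=1
L=4*4+1=17  i=1*2+1=3

17,3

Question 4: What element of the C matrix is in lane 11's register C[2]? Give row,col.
10,6

L=11->gid=11>>2=2, tid=11&3=3
[2]->row 2+8=10  col 3·2+0=6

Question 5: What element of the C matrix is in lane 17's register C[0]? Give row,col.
4,2

lane 17: gr=4 (17/4), th=1 (17%4)
i=0: r=4+0=4, c=1*2+0=2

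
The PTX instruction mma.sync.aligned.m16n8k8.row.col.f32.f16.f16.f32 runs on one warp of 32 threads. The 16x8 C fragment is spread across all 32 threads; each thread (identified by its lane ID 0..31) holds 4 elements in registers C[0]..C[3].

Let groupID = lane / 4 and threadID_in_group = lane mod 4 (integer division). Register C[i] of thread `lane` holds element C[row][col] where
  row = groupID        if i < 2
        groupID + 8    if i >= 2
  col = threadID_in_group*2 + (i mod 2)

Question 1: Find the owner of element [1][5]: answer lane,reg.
6,1

r:1=>grp=1,rB=0  c:5=>tig=2,lo=1
L=1*4+2=6  i=0*2+1=1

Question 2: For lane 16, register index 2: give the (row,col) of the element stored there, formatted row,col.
16: grp=4,tig=0
[2] (4+8,0*2+0) = (12,0)

12,0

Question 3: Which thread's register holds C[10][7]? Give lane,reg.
r:10=>grp=2,rB=1  c:7=>tig=3,lo=1
L=2*4+3=11  i=1*2+1=3

11,3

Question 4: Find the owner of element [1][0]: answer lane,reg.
r=1⇒gr=1,Rb=0  c=0⇒th=0,odd=0
L=1*4+0=4  i=0*2+0=0

4,0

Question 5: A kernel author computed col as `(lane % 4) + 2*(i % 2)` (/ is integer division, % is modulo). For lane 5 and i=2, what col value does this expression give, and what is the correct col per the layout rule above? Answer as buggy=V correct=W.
`(lane % 4) + 2*(i % 2)`[5,2]=>1
L=5=>grp=5>>2=1, tig=5&3=1
[2]=>row 1+8=9  col 1·2+0=2
col: 1 vs 2

buggy=1 correct=2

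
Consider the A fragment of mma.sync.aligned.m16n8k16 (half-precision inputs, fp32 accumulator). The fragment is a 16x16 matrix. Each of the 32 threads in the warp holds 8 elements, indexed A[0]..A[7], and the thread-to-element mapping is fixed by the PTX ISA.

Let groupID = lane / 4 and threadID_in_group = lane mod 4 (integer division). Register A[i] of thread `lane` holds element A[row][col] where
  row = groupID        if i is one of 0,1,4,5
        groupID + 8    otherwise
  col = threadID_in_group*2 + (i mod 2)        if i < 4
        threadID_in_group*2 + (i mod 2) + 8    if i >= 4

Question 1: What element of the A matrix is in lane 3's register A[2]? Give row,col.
8,6

lane 3: grp=0 (3/4), tig=3 (3%4)
i=2: r=0+8=8, c=3*2+0+0=6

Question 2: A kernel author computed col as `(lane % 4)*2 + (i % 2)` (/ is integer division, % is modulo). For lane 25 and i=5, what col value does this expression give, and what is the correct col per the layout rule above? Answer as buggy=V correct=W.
`(lane % 4)*2 + (i % 2)`[25,5]->3
L=25->g=25>>2=6, t=25&3=1
[5]->row 6+0=6  col 1·2+1+8=11
col: 3 vs 11

buggy=3 correct=11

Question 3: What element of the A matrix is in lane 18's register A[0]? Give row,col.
lane 18: G=4 (18/4), T=2 (18%4)
i=0: r=4+0=4, c=2*2+0+0=4

4,4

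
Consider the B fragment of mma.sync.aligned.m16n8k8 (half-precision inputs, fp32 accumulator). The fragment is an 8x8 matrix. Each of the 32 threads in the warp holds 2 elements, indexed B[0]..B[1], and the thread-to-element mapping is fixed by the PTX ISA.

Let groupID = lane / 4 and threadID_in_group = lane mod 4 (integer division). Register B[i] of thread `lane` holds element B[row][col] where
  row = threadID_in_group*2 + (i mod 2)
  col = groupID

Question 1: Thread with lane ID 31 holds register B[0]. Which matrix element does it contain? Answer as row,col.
31: G=7,T=3
[0] (3*2+0,7) = (6,7)

6,7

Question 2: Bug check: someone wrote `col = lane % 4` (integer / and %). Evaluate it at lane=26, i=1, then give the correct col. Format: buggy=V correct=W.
`lane % 4`[26,1]->2
L=26->g=26>>2=6, t=26&3=2
[1]->row 2·2+1=5  col g=6
col: 2 vs 6

buggy=2 correct=6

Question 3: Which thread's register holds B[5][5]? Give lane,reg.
c: 5->gid=5  r: 5->tid=2,i&1=1
L=5*4+2=22  i=1=1

22,1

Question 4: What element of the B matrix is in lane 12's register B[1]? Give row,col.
lane 12: gr=3 (12/4), th=0 (12%4)
i=1: r=0*2+1=1, c=gr=3

1,3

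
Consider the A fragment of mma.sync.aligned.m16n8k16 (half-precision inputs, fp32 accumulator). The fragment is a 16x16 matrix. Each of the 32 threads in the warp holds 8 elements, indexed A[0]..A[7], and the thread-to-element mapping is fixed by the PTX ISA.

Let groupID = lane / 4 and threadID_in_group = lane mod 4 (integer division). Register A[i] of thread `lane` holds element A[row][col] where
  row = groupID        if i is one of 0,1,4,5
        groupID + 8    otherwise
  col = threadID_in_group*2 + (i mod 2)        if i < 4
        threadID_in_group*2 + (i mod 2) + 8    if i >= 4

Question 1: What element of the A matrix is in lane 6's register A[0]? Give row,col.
1,4

lane 6: g=1 (6/4), t=2 (6%4)
i=0: r=1+0=1, c=2*2+0+0=4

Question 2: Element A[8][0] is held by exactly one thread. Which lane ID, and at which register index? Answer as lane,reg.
0,2

r=8->g=0,rb=1  c=0->cb=0,t=0,b0=0
L=0*4+0=0  i=0*4+1*2+0=2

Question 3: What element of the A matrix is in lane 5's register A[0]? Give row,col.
1,2

L=5->gid=5>>2=1, tid=5&3=1
[0]->row 1+0=1  col 1·2+0+0=2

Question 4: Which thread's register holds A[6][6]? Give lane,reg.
27,0

r: 6->gid=6,r8=0  c: 6->c8=0,tid=3,i&1=0
L=6*4+3=27  i=0*4+0*2+0=0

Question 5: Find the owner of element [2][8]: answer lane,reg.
r:2=>grp=2,rB=0  c:8=>cB=1,tig=0,lo=0
L=2*4+0=8  i=1*4+0*2+0=4

8,4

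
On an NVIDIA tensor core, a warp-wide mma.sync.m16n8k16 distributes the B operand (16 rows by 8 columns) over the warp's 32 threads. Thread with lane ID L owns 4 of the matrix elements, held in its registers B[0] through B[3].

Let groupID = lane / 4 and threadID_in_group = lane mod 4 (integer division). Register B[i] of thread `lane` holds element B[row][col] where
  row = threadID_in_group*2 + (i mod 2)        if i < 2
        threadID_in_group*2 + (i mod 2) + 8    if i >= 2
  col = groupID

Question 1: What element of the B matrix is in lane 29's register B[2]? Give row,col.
29: G=7,T=1
[2] (1*2+0+8,7) = (10,7)

10,7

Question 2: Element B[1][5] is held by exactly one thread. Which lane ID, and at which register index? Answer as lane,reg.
20,1

c=5⇒gr=5  r=1⇒Rb=0,th=0,odd=1
L=5*4+0=20  i=0*2+1=1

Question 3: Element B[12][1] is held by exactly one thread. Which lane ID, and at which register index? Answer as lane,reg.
6,2

c=1->g=1  r=12->rb=1,t=2,b0=0
L=1*4+2=6  i=1*2+0=2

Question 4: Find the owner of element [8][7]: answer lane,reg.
c: 7->gid=7  r: 8->r8=1,tid=0,i&1=0
L=7*4+0=28  i=1*2+0=2

28,2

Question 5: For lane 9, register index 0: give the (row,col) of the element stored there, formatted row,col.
lane 9→9/4=2, 9 mod 4=1
i=0  r:2·1+0+0→2  c:2

2,2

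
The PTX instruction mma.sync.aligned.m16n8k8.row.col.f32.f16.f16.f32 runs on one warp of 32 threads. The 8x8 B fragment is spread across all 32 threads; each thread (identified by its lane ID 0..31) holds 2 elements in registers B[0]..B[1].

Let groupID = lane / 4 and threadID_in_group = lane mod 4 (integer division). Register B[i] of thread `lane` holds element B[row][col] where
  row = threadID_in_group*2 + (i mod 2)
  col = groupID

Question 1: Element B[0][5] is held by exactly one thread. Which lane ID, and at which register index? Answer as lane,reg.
20,0

c: 5->gid=5  r: 0->tid=0,i&1=0
L=5*4+0=20  i=0=0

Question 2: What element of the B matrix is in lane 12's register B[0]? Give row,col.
0,3

lane 12→12/4=3, 12 mod 4=0
i=0  r:2·0+0→0  c:3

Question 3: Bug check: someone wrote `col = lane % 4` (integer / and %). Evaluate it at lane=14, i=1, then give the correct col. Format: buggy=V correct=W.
buggy=2 correct=3

`lane % 4`[14,1]->2
lane 14->14/4=3, 14 mod 4=2
i=1  r:2·2+1->5  c:3
col: 2 vs 3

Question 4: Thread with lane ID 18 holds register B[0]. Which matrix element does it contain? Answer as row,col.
18: grp=4,tig=2
[0] (2*2+0,4) = (4,4)

4,4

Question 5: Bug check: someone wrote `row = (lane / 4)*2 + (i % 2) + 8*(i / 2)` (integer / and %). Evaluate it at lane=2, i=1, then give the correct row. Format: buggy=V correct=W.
buggy=1 correct=5

`(lane / 4)*2 + (i % 2) + 8*(i / 2)`[2,1]->1
L=2->gid=2>>2=0, tid=2&3=2
[1]->row 2·2+1=5  col gid=0
row: 1 vs 5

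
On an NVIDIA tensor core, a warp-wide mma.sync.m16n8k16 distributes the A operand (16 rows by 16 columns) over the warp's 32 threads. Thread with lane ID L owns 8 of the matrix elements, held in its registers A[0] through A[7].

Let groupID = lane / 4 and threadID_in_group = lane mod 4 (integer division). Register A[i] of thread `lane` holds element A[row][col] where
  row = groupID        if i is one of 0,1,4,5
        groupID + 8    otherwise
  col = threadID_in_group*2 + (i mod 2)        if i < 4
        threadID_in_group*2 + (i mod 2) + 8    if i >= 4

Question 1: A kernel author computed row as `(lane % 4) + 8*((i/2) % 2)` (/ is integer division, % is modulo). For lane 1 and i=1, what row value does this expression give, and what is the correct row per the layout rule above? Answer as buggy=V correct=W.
buggy=1 correct=0

`(lane % 4) + 8*((i/2) % 2)`[1,1]⇒1
L=1⇒gr=1>>2=0, th=1&3=1
[1]⇒row 0+0=0  col 1·2+1+0=3
row: 1 vs 0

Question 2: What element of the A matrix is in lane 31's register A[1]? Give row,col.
7,7

31: gid=7,tid=3
[1] (7+0,3*2+1+0) = (7,7)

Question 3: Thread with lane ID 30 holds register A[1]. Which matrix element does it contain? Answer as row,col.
L=30=>grp=30>>2=7, tig=30&3=2
[1]=>row 7+0=7  col 2·2+1+0=5

7,5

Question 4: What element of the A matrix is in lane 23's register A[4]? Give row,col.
5,14

lane 23⇒23/4=5, 23 mod 4=3
i=4  r:5+0⇒5  c:2·3+0+8⇒14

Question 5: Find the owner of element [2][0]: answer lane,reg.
8,0

r: 2->gid=2,r8=0  c: 0->c8=0,tid=0,i&1=0
L=2*4+0=8  i=0*4+0*2+0=0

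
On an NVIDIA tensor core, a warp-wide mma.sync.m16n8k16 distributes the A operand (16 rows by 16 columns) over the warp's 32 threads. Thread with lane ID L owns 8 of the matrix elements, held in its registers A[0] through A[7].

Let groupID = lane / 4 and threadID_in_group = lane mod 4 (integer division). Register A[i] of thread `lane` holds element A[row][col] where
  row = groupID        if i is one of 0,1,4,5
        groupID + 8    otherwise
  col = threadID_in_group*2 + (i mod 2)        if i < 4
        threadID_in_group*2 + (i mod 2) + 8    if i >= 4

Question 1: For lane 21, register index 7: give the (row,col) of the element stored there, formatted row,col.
13,11

lane 21=>21/4=5, 21 mod 4=1
i=7  r:5+8=>13  c:2·1+1+8=>11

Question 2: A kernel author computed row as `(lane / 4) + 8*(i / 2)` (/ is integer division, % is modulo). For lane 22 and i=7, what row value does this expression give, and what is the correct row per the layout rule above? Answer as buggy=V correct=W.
buggy=29 correct=13

`(lane / 4) + 8*(i / 2)`[22,7]⇒29
22: gr=5,th=2
[7] (5+8,2*2+1+8) = (13,13)
row: 29 vs 13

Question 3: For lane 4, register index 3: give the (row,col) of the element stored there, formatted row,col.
L=4⇒gr=4>>2=1, th=4&3=0
[3]⇒row 1+8=9  col 0·2+1+0=1

9,1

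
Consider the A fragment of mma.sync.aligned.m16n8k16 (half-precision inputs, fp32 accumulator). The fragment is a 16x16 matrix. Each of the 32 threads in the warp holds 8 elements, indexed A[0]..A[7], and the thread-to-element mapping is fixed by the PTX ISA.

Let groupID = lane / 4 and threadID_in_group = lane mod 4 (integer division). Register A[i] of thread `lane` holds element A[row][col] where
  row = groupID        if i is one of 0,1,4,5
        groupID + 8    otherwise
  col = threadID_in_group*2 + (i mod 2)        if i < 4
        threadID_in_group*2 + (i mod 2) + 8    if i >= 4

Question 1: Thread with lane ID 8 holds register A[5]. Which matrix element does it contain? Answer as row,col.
2,9

L=8->gid=8>>2=2, tid=8&3=0
[5]->row 2+0=2  col 0·2+1+8=9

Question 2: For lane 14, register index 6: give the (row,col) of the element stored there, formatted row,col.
lane 14->14/4=3, 14 mod 4=2
i=6  r:3+8->11  c:2·2+0+8->12

11,12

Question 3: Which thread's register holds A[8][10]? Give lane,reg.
1,6

r=8->g=0,rb=1  c=10->cb=1,t=1,b0=0
L=0*4+1=1  i=1*4+1*2+0=6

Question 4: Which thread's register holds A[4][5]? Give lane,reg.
18,1

r=4⇒gr=4,Rb=0  c=5⇒Cb=0,th=2,odd=1
L=4*4+2=18  i=0*4+0*2+1=1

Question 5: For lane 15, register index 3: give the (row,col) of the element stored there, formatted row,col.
lane 15: g=3 (15/4), t=3 (15%4)
i=3: r=3+8=11, c=3*2+1+0=7

11,7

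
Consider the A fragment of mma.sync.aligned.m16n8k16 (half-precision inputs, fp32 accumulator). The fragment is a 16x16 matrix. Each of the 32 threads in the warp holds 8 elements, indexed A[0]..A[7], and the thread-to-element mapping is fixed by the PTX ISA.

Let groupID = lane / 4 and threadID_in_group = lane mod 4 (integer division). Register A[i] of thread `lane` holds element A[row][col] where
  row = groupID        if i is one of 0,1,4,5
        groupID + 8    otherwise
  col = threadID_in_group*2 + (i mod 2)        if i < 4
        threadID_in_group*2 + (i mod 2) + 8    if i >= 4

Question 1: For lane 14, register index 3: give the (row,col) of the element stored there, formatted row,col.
11,5

lane 14⇒14/4=3, 14 mod 4=2
i=3  r:3+8⇒11  c:2·2+1+0⇒5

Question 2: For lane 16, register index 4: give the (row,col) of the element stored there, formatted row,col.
4,8

L=16→G=16>>2=4, T=16&3=0
[4]→row 4+0=4  col 0·2+0+8=8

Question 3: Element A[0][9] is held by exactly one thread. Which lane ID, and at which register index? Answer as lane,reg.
r: 0->gid=0,r8=0  c: 9->c8=1,tid=0,i&1=1
L=0*4+0=0  i=1*4+0*2+1=5

0,5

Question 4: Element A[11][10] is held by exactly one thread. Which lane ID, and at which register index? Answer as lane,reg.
13,6

r=11→G=3,rhi=1  c=10→chi=1,T=1,p=0
L=3*4+1=13  i=1*4+1*2+0=6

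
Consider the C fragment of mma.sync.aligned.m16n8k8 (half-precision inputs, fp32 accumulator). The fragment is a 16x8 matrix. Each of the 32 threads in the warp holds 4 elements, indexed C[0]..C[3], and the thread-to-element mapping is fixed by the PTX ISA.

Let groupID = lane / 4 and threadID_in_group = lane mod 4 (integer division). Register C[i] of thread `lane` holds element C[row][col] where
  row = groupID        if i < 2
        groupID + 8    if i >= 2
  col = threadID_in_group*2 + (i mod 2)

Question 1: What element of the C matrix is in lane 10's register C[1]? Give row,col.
lane 10: gr=2 (10/4), th=2 (10%4)
i=1: r=2+0=2, c=2*2+1=5

2,5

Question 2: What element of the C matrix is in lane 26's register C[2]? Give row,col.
lane 26->26/4=6, 26 mod 4=2
i=2  r:6+8->14  c:2·2+0->4

14,4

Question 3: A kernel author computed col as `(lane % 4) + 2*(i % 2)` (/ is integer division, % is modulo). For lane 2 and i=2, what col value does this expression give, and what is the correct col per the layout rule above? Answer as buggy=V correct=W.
`(lane % 4) + 2*(i % 2)`[2,2]->2
2: g=0,t=2
[2] (0+8,2*2+0) = (8,4)
col: 2 vs 4

buggy=2 correct=4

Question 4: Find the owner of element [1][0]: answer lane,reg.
4,0

r=1⇒gr=1,Rb=0  c=0⇒th=0,odd=0
L=1*4+0=4  i=0*2+0=0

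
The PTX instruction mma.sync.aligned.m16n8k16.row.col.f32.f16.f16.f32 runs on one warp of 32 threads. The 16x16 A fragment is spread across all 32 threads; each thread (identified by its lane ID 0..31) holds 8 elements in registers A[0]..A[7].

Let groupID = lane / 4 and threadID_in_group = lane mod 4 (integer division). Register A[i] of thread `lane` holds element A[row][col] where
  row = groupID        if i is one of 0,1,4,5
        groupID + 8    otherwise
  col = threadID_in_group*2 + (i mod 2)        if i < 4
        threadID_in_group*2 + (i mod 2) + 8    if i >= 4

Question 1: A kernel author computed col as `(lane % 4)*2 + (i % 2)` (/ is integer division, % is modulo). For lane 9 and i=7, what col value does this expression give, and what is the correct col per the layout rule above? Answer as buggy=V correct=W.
`(lane % 4)*2 + (i % 2)`[9,7]->3
9: gid=2,tid=1
[7] (2+8,1*2+1+8) = (10,11)
col: 3 vs 11

buggy=3 correct=11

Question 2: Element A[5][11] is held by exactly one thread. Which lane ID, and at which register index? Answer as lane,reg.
r: 5->gid=5,r8=0  c: 11->c8=1,tid=1,i&1=1
L=5*4+1=21  i=1*4+0*2+1=5

21,5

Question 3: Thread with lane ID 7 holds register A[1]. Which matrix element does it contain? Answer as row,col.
1,7

L=7->gid=7>>2=1, tid=7&3=3
[1]->row 1+0=1  col 3·2+1+0=7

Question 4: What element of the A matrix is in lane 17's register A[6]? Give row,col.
12,10

lane 17->17/4=4, 17 mod 4=1
i=6  r:4+8->12  c:2·1+0+8->10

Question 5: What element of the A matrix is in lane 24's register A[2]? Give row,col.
14,0

lane 24: gr=6 (24/4), th=0 (24%4)
i=2: r=6+8=14, c=0*2+0+0=0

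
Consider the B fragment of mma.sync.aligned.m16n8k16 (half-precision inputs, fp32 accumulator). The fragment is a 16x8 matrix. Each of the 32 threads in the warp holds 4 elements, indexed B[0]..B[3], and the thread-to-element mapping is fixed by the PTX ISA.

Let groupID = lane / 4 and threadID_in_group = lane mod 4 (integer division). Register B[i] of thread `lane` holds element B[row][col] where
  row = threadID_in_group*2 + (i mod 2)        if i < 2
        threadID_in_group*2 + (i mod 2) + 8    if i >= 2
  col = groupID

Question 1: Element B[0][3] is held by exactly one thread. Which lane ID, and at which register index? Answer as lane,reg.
c: 3->gid=3  r: 0->r8=0,tid=0,i&1=0
L=3*4+0=12  i=0*2+0=0

12,0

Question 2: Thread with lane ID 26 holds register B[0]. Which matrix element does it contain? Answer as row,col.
lane 26->26/4=6, 26 mod 4=2
i=0  r:2·2+0+0->4  c:6

4,6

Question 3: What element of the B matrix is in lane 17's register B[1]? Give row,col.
lane 17: gr=4 (17/4), th=1 (17%4)
i=1: r=1*2+1+0=3, c=gr=4

3,4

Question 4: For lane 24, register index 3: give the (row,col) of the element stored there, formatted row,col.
24: gid=6,tid=0
[3] (0*2+1+8,6) = (9,6)

9,6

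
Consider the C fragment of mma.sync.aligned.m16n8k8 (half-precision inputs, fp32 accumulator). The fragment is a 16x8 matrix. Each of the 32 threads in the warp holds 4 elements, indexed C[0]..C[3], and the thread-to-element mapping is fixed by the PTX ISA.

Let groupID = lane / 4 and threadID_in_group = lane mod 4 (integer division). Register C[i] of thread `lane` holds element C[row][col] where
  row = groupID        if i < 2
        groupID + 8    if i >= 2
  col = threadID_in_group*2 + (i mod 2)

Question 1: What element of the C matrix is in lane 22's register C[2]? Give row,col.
lane 22->22/4=5, 22 mod 4=2
i=2  r:5+8->13  c:2·2+0->4

13,4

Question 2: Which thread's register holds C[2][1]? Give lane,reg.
8,1

r=2->g=2,rb=0  c=1->t=0,b0=1
L=2*4+0=8  i=0*2+1=1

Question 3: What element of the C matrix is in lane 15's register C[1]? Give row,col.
L=15⇒gr=15>>2=3, th=15&3=3
[1]⇒row 3+0=3  col 3·2+1=7

3,7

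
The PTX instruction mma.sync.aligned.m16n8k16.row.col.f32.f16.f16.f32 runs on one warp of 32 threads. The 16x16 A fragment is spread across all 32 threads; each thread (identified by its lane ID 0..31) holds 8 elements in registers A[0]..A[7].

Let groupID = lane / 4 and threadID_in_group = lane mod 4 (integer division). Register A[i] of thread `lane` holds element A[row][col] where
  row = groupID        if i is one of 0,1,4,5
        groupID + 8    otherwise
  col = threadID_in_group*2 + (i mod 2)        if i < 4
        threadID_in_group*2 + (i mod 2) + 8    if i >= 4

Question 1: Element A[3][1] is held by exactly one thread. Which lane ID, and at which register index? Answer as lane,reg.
r=3→G=3,rhi=0  c=1→chi=0,T=0,p=1
L=3*4+0=12  i=0*4+0*2+1=1

12,1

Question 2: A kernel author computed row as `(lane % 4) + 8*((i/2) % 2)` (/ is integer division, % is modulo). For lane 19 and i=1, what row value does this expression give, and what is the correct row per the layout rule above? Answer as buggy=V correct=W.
`(lane % 4) + 8*((i/2) % 2)`[19,1]=>3
lane 19=>19/4=4, 19 mod 4=3
i=1  r:4+0=>4  c:2·3+1+0=>7
row: 3 vs 4

buggy=3 correct=4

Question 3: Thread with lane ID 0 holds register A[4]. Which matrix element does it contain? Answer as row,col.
0: gid=0,tid=0
[4] (0+0,0*2+0+8) = (0,8)

0,8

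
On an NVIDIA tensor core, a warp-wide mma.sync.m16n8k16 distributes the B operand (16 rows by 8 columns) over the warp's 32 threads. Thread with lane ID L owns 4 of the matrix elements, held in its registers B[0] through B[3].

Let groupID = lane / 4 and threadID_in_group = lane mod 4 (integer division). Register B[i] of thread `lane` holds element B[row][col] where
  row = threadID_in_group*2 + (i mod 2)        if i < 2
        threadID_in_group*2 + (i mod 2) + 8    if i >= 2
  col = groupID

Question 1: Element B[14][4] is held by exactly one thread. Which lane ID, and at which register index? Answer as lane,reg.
c: 4->gid=4  r: 14->r8=1,tid=3,i&1=0
L=4*4+3=19  i=1*2+0=2

19,2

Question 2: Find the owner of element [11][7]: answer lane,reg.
29,3

c=7->g=7  r=11->rb=1,t=1,b0=1
L=7*4+1=29  i=1*2+1=3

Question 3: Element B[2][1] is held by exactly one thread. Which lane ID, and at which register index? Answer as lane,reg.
5,0

c: 1->gid=1  r: 2->r8=0,tid=1,i&1=0
L=1*4+1=5  i=0*2+0=0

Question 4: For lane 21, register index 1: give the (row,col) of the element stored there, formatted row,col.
21: g=5,t=1
[1] (1*2+1+0,5) = (3,5)

3,5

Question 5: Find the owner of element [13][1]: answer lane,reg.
6,3

c:1=>grp=1  r:13=>rB=1,tig=2,lo=1
L=1*4+2=6  i=1*2+1=3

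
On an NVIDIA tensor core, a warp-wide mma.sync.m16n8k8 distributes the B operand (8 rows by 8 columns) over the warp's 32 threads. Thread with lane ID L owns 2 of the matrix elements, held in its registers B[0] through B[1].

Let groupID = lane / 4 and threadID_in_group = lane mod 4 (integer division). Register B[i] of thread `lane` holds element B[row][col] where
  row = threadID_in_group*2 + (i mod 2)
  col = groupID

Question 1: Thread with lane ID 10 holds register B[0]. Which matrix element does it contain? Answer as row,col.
4,2

L=10->gid=10>>2=2, tid=10&3=2
[0]->row 2·2+0=4  col gid=2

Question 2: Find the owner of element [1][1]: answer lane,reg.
c=1→G=1  r=1→T=0,p=1
L=1*4+0=4  i=1=1

4,1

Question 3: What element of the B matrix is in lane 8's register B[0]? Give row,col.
L=8→G=8>>2=2, T=8&3=0
[0]→row 0·2+0=0  col G=2

0,2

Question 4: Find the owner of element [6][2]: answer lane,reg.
11,0

c:2=>grp=2  r:6=>tig=3,lo=0
L=2*4+3=11  i=0=0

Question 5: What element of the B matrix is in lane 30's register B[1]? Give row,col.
L=30->gid=30>>2=7, tid=30&3=2
[1]->row 2·2+1=5  col gid=7

5,7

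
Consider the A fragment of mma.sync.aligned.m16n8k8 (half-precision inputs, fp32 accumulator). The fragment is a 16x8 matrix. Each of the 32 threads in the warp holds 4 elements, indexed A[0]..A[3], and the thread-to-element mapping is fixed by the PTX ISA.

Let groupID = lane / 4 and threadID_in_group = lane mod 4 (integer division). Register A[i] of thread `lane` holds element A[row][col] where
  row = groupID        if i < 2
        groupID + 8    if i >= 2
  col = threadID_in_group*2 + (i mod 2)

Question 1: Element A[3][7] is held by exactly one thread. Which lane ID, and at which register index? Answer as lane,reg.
15,1

r:3=>grp=3,rB=0  c:7=>tig=3,lo=1
L=3*4+3=15  i=0*2+1=1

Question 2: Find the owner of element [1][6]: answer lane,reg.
r=1->g=1,rb=0  c=6->t=3,b0=0
L=1*4+3=7  i=0*2+0=0

7,0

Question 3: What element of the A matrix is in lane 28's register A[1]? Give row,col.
7,1

lane 28: G=7 (28/4), T=0 (28%4)
i=1: r=7+0=7, c=0*2+1=1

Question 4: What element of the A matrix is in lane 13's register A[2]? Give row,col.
11,2

13: gid=3,tid=1
[2] (3+8,1*2+0) = (11,2)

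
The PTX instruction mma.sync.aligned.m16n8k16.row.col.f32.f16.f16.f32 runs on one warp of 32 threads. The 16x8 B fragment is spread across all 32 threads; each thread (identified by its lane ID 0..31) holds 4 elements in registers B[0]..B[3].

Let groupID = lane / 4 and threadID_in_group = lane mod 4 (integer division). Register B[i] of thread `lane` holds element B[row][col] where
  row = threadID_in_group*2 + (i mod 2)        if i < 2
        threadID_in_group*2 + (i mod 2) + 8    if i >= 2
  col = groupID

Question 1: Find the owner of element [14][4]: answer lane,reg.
19,2

c:4=>grp=4  r:14=>rB=1,tig=3,lo=0
L=4*4+3=19  i=1*2+0=2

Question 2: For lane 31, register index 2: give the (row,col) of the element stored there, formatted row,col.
14,7

lane 31->31/4=7, 31 mod 4=3
i=2  r:2·3+0+8->14  c:7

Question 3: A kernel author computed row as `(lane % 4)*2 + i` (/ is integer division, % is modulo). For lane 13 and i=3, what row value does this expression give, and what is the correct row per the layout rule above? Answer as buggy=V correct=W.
buggy=5 correct=11

`(lane % 4)*2 + i`[13,3]→5
lane 13: G=3 (13/4), T=1 (13%4)
i=3: r=1*2+1+8=11, c=G=3
row: 5 vs 11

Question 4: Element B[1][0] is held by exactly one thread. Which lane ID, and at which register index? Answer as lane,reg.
0,1

c=0→G=0  r=1→rhi=0,T=0,p=1
L=0*4+0=0  i=0*2+1=1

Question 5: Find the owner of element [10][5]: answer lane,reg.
21,2

c:5=>grp=5  r:10=>rB=1,tig=1,lo=0
L=5*4+1=21  i=1*2+0=2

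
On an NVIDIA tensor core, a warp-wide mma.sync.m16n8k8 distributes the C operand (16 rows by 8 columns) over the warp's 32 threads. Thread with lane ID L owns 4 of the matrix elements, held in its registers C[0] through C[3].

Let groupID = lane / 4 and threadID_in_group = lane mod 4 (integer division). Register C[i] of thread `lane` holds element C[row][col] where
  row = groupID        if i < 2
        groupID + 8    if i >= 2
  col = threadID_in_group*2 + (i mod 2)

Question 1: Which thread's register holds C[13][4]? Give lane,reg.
r=13->g=5,rb=1  c=4->t=2,b0=0
L=5*4+2=22  i=1*2+0=2

22,2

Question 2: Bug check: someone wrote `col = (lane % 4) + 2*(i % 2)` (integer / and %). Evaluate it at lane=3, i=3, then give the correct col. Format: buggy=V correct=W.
`(lane % 4) + 2*(i % 2)`[3,3]->5
3: g=0,t=3
[3] (0+8,3*2+1) = (8,7)
col: 5 vs 7

buggy=5 correct=7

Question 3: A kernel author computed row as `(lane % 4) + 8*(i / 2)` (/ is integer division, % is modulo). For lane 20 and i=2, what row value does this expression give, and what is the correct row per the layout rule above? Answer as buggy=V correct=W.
buggy=8 correct=13

`(lane % 4) + 8*(i / 2)`[20,2]⇒8
lane 20: gr=5 (20/4), th=0 (20%4)
i=2: r=5+8=13, c=0*2+0=0
row: 8 vs 13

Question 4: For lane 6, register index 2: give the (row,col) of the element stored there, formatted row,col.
6: gid=1,tid=2
[2] (1+8,2*2+0) = (9,4)

9,4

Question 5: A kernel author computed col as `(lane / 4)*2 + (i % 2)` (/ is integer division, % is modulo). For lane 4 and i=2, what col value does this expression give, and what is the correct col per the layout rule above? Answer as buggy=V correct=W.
`(lane / 4)*2 + (i % 2)`[4,2]->2
L=4->gid=4>>2=1, tid=4&3=0
[2]->row 1+8=9  col 0·2+0=0
col: 2 vs 0

buggy=2 correct=0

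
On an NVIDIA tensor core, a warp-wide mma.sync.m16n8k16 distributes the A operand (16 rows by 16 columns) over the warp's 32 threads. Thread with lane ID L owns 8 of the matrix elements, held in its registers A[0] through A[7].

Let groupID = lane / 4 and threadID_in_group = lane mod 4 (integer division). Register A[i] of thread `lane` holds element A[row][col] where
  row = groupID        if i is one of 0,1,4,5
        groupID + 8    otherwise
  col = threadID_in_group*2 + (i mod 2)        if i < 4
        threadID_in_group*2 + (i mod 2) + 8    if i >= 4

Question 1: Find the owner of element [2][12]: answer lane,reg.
r:2=>grp=2,rB=0  c:12=>cB=1,tig=2,lo=0
L=2*4+2=10  i=1*4+0*2+0=4

10,4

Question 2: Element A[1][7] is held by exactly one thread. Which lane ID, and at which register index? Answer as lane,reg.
7,1

r=1→G=1,rhi=0  c=7→chi=0,T=3,p=1
L=1*4+3=7  i=0*4+0*2+1=1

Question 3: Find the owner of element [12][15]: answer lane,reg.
19,7

r=12->g=4,rb=1  c=15->cb=1,t=3,b0=1
L=4*4+3=19  i=1*4+1*2+1=7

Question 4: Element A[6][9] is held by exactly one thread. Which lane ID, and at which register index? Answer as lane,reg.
r=6->g=6,rb=0  c=9->cb=1,t=0,b0=1
L=6*4+0=24  i=1*4+0*2+1=5

24,5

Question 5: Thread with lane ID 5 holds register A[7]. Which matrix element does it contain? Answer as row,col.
lane 5→5/4=1, 5 mod 4=1
i=7  r:1+8→9  c:2·1+1+8→11

9,11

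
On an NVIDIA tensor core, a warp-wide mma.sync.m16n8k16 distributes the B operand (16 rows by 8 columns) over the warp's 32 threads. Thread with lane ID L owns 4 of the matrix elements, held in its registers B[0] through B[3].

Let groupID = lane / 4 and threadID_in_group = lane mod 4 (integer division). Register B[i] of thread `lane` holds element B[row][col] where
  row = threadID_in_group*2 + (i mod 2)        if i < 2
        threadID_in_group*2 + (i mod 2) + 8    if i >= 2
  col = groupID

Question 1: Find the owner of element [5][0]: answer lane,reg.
2,1

c=0->g=0  r=5->rb=0,t=2,b0=1
L=0*4+2=2  i=0*2+1=1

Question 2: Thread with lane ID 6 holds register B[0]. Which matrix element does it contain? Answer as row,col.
L=6->gid=6>>2=1, tid=6&3=2
[0]->row 2·2+0+0=4  col gid=1

4,1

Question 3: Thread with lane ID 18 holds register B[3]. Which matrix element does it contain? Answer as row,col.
13,4

lane 18: gr=4 (18/4), th=2 (18%4)
i=3: r=2*2+1+8=13, c=gr=4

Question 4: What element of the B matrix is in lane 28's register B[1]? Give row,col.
lane 28=>28/4=7, 28 mod 4=0
i=1  r:2·0+1+0=>1  c:7

1,7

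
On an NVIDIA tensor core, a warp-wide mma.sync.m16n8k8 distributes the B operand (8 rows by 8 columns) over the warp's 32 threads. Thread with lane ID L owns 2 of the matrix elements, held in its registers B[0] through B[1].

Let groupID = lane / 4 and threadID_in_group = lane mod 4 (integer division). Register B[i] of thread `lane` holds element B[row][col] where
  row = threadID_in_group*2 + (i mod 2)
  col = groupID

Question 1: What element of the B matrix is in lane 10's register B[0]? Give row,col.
4,2

lane 10: g=2 (10/4), t=2 (10%4)
i=0: r=2*2+0=4, c=g=2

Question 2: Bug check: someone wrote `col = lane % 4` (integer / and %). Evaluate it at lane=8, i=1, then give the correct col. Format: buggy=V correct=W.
buggy=0 correct=2

`lane % 4`[8,1]->0
L=8->gid=8>>2=2, tid=8&3=0
[1]->row 0·2+1=1  col gid=2
col: 0 vs 2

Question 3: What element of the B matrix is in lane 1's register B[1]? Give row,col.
1: grp=0,tig=1
[1] (1*2+1,0) = (3,0)

3,0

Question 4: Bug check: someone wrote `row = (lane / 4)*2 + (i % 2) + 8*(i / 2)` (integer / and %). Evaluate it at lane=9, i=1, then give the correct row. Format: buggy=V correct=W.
`(lane / 4)*2 + (i % 2) + 8*(i / 2)`[9,1]->5
lane 9->9/4=2, 9 mod 4=1
i=1  r:2·1+1->3  c:2
row: 5 vs 3

buggy=5 correct=3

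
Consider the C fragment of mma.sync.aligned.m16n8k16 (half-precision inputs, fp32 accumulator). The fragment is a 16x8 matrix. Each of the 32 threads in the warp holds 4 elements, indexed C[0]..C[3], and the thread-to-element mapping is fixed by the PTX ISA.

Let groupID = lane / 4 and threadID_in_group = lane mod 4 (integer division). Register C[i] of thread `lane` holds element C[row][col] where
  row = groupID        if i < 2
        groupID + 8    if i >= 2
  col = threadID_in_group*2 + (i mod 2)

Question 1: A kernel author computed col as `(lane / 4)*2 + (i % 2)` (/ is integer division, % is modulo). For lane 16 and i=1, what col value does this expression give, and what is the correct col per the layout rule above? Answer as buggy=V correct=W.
buggy=9 correct=1

`(lane / 4)*2 + (i % 2)`[16,1]->9
lane 16: gid=4 (16/4), tid=0 (16%4)
i=1: r=4+0=4, c=0*2+1=1
col: 9 vs 1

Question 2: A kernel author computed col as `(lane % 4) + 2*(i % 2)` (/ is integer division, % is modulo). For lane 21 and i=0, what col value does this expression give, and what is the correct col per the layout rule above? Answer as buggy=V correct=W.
buggy=1 correct=2

`(lane % 4) + 2*(i % 2)`[21,0]->1
21: g=5,t=1
[0] (5+0,1*2+0) = (5,2)
col: 1 vs 2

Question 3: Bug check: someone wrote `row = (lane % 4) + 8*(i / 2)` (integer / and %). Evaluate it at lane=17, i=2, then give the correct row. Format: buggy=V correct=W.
buggy=9 correct=12

`(lane % 4) + 8*(i / 2)`[17,2]⇒9
lane 17: gr=4 (17/4), th=1 (17%4)
i=2: r=4+8=12, c=1*2+0=2
row: 9 vs 12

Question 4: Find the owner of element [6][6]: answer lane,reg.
27,0

r: 6->gid=6,r8=0  c: 6->tid=3,i&1=0
L=6*4+3=27  i=0*2+0=0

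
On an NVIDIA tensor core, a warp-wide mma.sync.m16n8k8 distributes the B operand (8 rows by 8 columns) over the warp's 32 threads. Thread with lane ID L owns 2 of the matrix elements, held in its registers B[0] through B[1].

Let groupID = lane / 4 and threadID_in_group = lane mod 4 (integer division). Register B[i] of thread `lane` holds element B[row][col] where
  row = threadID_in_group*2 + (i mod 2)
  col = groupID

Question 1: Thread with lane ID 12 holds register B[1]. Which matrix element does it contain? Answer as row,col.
1,3

lane 12: grp=3 (12/4), tig=0 (12%4)
i=1: r=0*2+1=1, c=grp=3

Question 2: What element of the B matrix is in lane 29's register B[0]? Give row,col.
lane 29: gid=7 (29/4), tid=1 (29%4)
i=0: r=1*2+0=2, c=gid=7

2,7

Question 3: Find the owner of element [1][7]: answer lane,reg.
28,1

c=7->g=7  r=1->t=0,b0=1
L=7*4+0=28  i=1=1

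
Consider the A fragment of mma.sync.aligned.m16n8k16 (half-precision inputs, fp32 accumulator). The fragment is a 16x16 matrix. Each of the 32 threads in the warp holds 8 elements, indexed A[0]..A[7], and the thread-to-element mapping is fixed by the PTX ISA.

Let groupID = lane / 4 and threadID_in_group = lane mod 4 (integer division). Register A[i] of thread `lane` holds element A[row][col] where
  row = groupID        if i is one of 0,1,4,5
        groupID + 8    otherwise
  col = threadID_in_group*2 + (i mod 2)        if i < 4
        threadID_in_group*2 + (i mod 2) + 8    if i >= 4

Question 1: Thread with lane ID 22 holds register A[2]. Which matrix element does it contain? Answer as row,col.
L=22->g=22>>2=5, t=22&3=2
[2]->row 5+8=13  col 2·2+0+0=4

13,4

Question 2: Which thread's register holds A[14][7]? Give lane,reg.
27,3

r: 14->gid=6,r8=1  c: 7->c8=0,tid=3,i&1=1
L=6*4+3=27  i=0*4+1*2+1=3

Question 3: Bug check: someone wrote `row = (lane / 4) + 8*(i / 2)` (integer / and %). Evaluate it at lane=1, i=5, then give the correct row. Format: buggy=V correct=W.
`(lane / 4) + 8*(i / 2)`[1,5]⇒16
1: gr=0,th=1
[5] (0+0,1*2+1+8) = (0,11)
row: 16 vs 0

buggy=16 correct=0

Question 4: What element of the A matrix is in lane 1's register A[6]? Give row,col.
8,10

1: gr=0,th=1
[6] (0+8,1*2+0+8) = (8,10)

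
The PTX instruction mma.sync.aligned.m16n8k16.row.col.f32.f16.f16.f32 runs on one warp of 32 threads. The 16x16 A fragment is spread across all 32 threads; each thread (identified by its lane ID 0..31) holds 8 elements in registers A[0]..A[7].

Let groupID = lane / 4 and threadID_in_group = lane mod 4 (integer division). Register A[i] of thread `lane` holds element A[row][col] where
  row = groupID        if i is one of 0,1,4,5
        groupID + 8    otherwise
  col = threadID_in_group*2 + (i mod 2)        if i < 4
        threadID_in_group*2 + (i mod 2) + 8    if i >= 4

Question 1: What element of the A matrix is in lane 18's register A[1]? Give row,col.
4,5

18: G=4,T=2
[1] (4+0,2*2+1+0) = (4,5)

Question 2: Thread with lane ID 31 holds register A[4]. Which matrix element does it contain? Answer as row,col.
L=31->gid=31>>2=7, tid=31&3=3
[4]->row 7+0=7  col 3·2+0+8=14

7,14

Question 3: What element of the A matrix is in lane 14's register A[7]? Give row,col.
L=14->gid=14>>2=3, tid=14&3=2
[7]->row 3+8=11  col 2·2+1+8=13

11,13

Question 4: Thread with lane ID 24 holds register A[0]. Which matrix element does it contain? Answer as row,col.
lane 24⇒24/4=6, 24 mod 4=0
i=0  r:6+0⇒6  c:2·0+0+0⇒0

6,0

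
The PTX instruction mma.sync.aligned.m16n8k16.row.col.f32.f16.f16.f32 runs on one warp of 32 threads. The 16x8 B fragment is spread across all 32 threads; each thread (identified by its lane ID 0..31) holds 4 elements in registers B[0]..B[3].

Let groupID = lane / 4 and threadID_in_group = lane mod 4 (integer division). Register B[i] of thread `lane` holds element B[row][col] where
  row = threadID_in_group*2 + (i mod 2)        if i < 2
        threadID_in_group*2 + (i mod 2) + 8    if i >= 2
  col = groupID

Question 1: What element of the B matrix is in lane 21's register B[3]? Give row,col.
11,5

21: grp=5,tig=1
[3] (1*2+1+8,5) = (11,5)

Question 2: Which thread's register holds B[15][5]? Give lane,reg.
23,3

c=5→G=5  r=15→rhi=1,T=3,p=1
L=5*4+3=23  i=1*2+1=3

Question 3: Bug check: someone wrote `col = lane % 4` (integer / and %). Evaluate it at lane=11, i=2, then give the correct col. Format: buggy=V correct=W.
`lane % 4`[11,2]->3
L=11->gid=11>>2=2, tid=11&3=3
[2]->row 3·2+0+8=14  col gid=2
col: 3 vs 2

buggy=3 correct=2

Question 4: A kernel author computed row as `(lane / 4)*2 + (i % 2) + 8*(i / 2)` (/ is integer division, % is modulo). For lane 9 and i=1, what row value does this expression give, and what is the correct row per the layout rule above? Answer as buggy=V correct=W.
`(lane / 4)*2 + (i % 2) + 8*(i / 2)`[9,1]→5
lane 9: G=2 (9/4), T=1 (9%4)
i=1: r=1*2+1+0=3, c=G=2
row: 5 vs 3

buggy=5 correct=3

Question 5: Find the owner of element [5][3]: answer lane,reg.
14,1

c:3=>grp=3  r:5=>rB=0,tig=2,lo=1
L=3*4+2=14  i=0*2+1=1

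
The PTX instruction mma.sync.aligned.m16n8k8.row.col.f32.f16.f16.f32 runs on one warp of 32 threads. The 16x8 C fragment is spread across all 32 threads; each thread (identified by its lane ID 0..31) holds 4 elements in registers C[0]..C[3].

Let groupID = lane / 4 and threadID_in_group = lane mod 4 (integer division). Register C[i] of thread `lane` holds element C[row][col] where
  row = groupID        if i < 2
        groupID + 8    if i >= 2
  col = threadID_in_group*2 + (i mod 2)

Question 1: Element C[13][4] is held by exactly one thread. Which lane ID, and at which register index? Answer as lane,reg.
22,2

r: 13->gid=5,r8=1  c: 4->tid=2,i&1=0
L=5*4+2=22  i=1*2+0=2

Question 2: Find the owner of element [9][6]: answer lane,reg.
7,2

r: 9->gid=1,r8=1  c: 6->tid=3,i&1=0
L=1*4+3=7  i=1*2+0=2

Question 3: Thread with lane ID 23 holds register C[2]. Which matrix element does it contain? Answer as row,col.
13,6

L=23→G=23>>2=5, T=23&3=3
[2]→row 5+8=13  col 3·2+0=6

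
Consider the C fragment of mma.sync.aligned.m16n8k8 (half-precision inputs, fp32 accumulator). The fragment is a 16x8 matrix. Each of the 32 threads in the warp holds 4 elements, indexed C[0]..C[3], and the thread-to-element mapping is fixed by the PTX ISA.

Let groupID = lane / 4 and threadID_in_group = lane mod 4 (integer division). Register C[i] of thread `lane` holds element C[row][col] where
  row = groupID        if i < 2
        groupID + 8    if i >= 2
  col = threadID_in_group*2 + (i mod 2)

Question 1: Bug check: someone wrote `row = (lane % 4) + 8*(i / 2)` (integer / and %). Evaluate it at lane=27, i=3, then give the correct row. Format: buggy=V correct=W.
`(lane % 4) + 8*(i / 2)`[27,3]->11
lane 27: g=6 (27/4), t=3 (27%4)
i=3: r=6+8=14, c=3*2+1=7
row: 11 vs 14

buggy=11 correct=14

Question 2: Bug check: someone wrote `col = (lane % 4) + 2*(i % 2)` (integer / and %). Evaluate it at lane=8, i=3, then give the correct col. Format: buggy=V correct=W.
buggy=2 correct=1

`(lane % 4) + 2*(i % 2)`[8,3]⇒2
lane 8: gr=2 (8/4), th=0 (8%4)
i=3: r=2+8=10, c=0*2+1=1
col: 2 vs 1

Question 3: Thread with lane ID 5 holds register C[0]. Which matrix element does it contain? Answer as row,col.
1,2

L=5⇒gr=5>>2=1, th=5&3=1
[0]⇒row 1+0=1  col 1·2+0=2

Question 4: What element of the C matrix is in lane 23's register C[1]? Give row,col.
lane 23→23/4=5, 23 mod 4=3
i=1  r:5+0→5  c:2·3+1→7

5,7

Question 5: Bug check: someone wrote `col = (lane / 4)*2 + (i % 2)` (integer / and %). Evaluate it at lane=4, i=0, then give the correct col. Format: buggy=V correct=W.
`(lane / 4)*2 + (i % 2)`[4,0]⇒2
lane 4: gr=1 (4/4), th=0 (4%4)
i=0: r=1+0=1, c=0*2+0=0
col: 2 vs 0

buggy=2 correct=0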